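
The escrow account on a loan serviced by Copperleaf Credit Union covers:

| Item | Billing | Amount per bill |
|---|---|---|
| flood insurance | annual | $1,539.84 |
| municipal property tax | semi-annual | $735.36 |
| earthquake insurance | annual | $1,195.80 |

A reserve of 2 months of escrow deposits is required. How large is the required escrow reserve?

$701.06

Flood insurance = $1,539.84 per year
Municipal property tax = $735.36 × 2 = $1,470.72 per year
Earthquake insurance = $1,195.80 per year
Combined annual = $1,539.84 + $1,470.72 + $1,195.80 = $4,206.36
Per month = $4,206.36 ÷ 12 = $350.53
Reserve = 2 × $350.53 = $701.06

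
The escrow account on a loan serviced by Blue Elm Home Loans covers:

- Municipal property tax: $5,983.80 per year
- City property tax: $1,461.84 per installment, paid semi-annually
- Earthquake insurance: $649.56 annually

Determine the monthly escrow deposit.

Municipal property tax = $5,983.80/yr
City property tax = $1,461.84 × 2 = $2,923.68/yr
Earthquake insurance = $649.56/yr
Total per year = $5,983.80 + $2,923.68 + $649.56 = $9,557.04
Monthly = $9,557.04 / 12 = $796.42

$796.42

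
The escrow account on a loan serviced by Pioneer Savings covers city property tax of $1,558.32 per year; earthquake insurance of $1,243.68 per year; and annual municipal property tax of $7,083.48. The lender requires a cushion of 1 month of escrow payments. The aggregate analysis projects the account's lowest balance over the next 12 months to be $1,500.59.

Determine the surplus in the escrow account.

City property tax: $1,558.32 per year
Earthquake insurance: $1,243.68 per year
Municipal property tax: $7,083.48 per year
Total per year = $1,558.32 + $1,243.68 + $7,083.48 = $9,885.48
Per month = $9,885.48 / 12 = $823.79
Required cushion = 1 × $823.79 = $823.79
Excess over cushion: $1,500.59 − $823.79 = $676.80

$676.80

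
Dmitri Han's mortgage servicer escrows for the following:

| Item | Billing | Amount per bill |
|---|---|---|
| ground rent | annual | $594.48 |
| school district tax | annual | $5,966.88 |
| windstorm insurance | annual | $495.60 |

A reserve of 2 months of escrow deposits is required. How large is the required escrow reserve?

Ground rent = $594.48 annually
School district tax = $5,966.88 annually
Windstorm insurance = $495.60 annually
Total per year = $7,056.96
Monthly escrow = $7,056.96 ÷ 12 = $588.08
Reserve = 2 × $588.08 = $1,176.16

$1,176.16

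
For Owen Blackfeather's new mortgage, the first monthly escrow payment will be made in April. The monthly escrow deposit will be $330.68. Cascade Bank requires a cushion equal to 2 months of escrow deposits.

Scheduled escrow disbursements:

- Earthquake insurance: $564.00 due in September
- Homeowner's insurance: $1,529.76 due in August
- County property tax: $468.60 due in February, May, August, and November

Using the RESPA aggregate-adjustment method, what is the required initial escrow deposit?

Cushion = 2 × $330.68 = $661.36
Trial balance (start $0, +$330.68 each month, − disbursements):
  Apr: +$330.68 → $330.68
  May: +$330.68 − $468.60 → $192.76
  Jun: +$330.68 → $523.44
  Jul: +$330.68 → $854.12
  Aug: +$330.68 − $1,998.36 → -$813.56
  Sep: +$330.68 − $564.00 → -$1,046.88
  Oct: +$330.68 → -$716.20
  Nov: +$330.68 − $468.60 → -$854.12
  Dec: +$330.68 → -$523.44
  Jan: +$330.68 → -$192.76
  Feb: +$330.68 − $468.60 → -$330.68
  Mar: +$330.68 → $0.00
Lowest trial balance = -$1,046.88 (Sep)
Initial deposit = cushion − low point = $661.36 − (-$1,046.88) = $1,708.24

$1,708.24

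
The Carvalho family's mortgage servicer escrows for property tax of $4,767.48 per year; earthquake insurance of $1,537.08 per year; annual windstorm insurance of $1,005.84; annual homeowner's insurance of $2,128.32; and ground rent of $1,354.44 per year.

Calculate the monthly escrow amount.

Property tax — $4,767.48 per year
Earthquake insurance — $1,537.08 per year
Windstorm insurance — $1,005.84 per year
Homeowner's insurance — $2,128.32 per year
Ground rent — $1,354.44 per year
Yearly total = $4,767.48 + $1,537.08 + $1,005.84 + $2,128.32 + $1,354.44 = $10,793.16
Monthly = $10,793.16 ÷ 12 = $899.43

$899.43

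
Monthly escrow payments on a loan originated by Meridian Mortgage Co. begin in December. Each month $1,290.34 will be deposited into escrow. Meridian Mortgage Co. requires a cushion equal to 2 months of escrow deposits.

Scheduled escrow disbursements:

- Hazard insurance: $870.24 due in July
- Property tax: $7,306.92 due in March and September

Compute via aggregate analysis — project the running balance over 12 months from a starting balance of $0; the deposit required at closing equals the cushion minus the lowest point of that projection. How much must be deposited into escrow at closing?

$5,161.36

Cushion = 2 × $1,290.34 = $2,580.68
Trial balance (start $0, +$1,290.34 each month, − disbursements):
  Dec: +$1,290.34 → $1,290.34
  Jan: +$1,290.34 → $2,580.68
  Feb: +$1,290.34 → $3,871.02
  Mar: +$1,290.34 − $7,306.92 → -$2,145.56
  Apr: +$1,290.34 → -$855.22
  May: +$1,290.34 → $435.12
  Jun: +$1,290.34 → $1,725.46
  Jul: +$1,290.34 − $870.24 → $2,145.56
  Aug: +$1,290.34 → $3,435.90
  Sep: +$1,290.34 − $7,306.92 → -$2,580.68
  Oct: +$1,290.34 → -$1,290.34
  Nov: +$1,290.34 → $0.00
Lowest trial balance = -$2,580.68 (Sep)
Initial deposit = cushion − low point = $2,580.68 − (-$2,580.68) = $5,161.36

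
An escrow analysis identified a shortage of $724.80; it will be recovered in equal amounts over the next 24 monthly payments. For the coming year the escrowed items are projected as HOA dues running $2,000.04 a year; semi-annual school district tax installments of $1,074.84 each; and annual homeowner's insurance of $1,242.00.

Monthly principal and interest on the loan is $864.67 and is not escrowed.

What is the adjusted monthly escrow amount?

$479.51

HOA dues: $2,000.04 annually
School district tax: $1,074.84 × 2 = $2,149.68 annually
Homeowner's insurance: $1,242.00 annually
Total per year = $2,000.04 + $2,149.68 + $1,242.00 = $5,391.72
Monthly escrow = $5,391.72 ÷ 12 = $449.31
Shortage spread = $724.80 / 24 = $30.20/mo
Adjusted monthly = $449.31 + $30.20 = $479.51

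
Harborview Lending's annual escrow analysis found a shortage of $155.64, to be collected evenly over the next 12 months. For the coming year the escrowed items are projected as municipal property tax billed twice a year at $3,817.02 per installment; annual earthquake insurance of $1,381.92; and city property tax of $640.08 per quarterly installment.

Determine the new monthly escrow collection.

$977.66

Municipal property tax — $3,817.02 × 2 = $7,634.04 annually
Earthquake insurance — $1,381.92 annually
City property tax — $640.08 × 4 = $2,560.32 annually
Combined annual = $11,576.28
Per month = $11,576.28 / 12 = $964.69
Shortage spread = $155.64 / 12 = $12.97/mo
Adjusted monthly = $964.69 + $12.97 = $977.66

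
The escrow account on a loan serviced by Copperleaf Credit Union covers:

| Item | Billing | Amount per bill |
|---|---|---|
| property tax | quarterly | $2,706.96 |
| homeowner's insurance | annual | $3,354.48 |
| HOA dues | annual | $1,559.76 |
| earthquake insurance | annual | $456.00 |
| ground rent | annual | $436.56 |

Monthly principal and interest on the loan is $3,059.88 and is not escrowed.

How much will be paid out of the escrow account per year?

$16,634.64

Property tax: $2,706.96 × 4 = $10,827.84/yr
Homeowner's insurance: $3,354.48/yr
HOA dues: $1,559.76/yr
Earthquake insurance: $456.00/yr
Ground rent: $436.56/yr
Total per year = $16,634.64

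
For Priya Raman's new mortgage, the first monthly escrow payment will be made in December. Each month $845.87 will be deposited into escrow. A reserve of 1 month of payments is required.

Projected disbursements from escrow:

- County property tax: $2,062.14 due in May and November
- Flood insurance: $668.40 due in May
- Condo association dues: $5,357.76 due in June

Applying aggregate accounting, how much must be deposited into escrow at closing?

Cushion = 1 × $845.87 = $845.87
Trial balance (start $0, +$845.87 each month, − disbursements):
  Dec: +$845.87 → $845.87
  Jan: +$845.87 → $1,691.74
  Feb: +$845.87 → $2,537.61
  Mar: +$845.87 → $3,383.48
  Apr: +$845.87 → $4,229.35
  May: +$845.87 − $2,730.54 → $2,344.68
  Jun: +$845.87 − $5,357.76 → -$2,167.21
  Jul: +$845.87 → -$1,321.34
  Aug: +$845.87 → -$475.47
  Sep: +$845.87 → $370.40
  Oct: +$845.87 → $1,216.27
  Nov: +$845.87 − $2,062.14 → $0.00
Lowest trial balance = -$2,167.21 (Jun)
Initial deposit = cushion − low point = $845.87 − (-$2,167.21) = $3,013.08

$3,013.08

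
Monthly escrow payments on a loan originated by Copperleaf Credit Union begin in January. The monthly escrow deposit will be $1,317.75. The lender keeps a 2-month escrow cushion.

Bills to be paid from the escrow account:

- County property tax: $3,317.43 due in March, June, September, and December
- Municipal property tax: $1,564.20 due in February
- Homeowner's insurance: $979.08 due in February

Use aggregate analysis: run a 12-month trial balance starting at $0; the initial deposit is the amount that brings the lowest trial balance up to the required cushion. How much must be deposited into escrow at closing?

$4,542.96

Cushion = 2 × $1,317.75 = $2,635.50
Trial balance (start $0, +$1,317.75 each month, − disbursements):
  Jan: +$1,317.75 → $1,317.75
  Feb: +$1,317.75 − $2,543.28 → $92.22
  Mar: +$1,317.75 − $3,317.43 → -$1,907.46
  Apr: +$1,317.75 → -$589.71
  May: +$1,317.75 → $728.04
  Jun: +$1,317.75 − $3,317.43 → -$1,271.64
  Jul: +$1,317.75 → $46.11
  Aug: +$1,317.75 → $1,363.86
  Sep: +$1,317.75 − $3,317.43 → -$635.82
  Oct: +$1,317.75 → $681.93
  Nov: +$1,317.75 → $1,999.68
  Dec: +$1,317.75 − $3,317.43 → $0.00
Lowest trial balance = -$1,907.46 (Mar)
Initial deposit = cushion − low point = $2,635.50 − (-$1,907.46) = $4,542.96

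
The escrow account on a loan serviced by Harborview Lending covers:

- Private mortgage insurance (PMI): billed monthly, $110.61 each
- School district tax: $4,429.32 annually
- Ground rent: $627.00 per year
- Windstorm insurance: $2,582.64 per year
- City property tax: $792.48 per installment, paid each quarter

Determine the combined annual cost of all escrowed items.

Private mortgage insurance (PMI): $110.61 × 12 = $1,327.32 annually
School district tax: $4,429.32 annually
Ground rent: $627.00 annually
Windstorm insurance: $2,582.64 annually
City property tax: $792.48 × 4 = $3,169.92 annually
Total per year = $1,327.32 + $4,429.32 + $627.00 + $2,582.64 + $3,169.92 = $12,136.20

$12,136.20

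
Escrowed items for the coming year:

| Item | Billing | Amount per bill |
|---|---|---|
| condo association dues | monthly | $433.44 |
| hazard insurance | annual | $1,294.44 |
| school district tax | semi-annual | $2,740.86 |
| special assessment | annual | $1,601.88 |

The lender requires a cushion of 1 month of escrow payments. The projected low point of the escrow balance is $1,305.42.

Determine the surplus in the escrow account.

$173.81

Condo association dues = $433.44 × 12 = $5,201.28 annually
Hazard insurance = $1,294.44 annually
School district tax = $2,740.86 × 2 = $5,481.72 annually
Special assessment = $1,601.88 annually
Yearly total = $5,201.28 + $1,294.44 + $5,481.72 + $1,601.88 = $13,579.32
Per month = $13,579.32 / 12 = $1,131.61
Required cushion = 1 × $1,131.61 = $1,131.61
Surplus = $1,305.42 − $1,131.61 = $173.81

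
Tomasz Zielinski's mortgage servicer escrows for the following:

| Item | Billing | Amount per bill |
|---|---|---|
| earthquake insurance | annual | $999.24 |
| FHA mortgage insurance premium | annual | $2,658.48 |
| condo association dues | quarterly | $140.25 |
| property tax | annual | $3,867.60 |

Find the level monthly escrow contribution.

Earthquake insurance: $999.24
FHA mortgage insurance premium: $2,658.48
Condo association dues: $140.25 × 4 = $561.00
Property tax: $3,867.60
Yearly total = $8,086.32
Per month = $8,086.32 ÷ 12 = $673.86

$673.86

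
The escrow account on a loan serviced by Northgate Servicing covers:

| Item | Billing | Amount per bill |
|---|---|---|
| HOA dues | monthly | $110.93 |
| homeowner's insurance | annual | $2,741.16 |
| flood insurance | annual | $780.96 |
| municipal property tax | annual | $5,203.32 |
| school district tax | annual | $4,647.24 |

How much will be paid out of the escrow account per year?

$14,703.84

HOA dues = $110.93 × 12 = $1,331.16 annually
Homeowner's insurance = $2,741.16 annually
Flood insurance = $780.96 annually
Municipal property tax = $5,203.32 annually
School district tax = $4,647.24 annually
Total annual escrow = $1,331.16 + $2,741.16 + $780.96 + $5,203.32 + $4,647.24 = $14,703.84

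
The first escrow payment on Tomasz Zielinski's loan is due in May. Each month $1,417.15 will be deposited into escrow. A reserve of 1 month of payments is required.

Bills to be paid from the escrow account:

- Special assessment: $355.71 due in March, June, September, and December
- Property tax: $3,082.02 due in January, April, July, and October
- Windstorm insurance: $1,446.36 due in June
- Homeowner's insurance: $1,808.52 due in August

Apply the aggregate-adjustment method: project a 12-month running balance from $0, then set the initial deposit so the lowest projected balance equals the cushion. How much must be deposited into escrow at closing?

Cushion = 1 × $1,417.15 = $1,417.15
Trial balance (start $0, +$1,417.15 each month, − disbursements):
  May: +$1,417.15 → $1,417.15
  Jun: +$1,417.15 − $1,802.07 → $1,032.23
  Jul: +$1,417.15 − $3,082.02 → -$632.64
  Aug: +$1,417.15 − $1,808.52 → -$1,024.01
  Sep: +$1,417.15 − $355.71 → $37.43
  Oct: +$1,417.15 − $3,082.02 → -$1,627.44
  Nov: +$1,417.15 → -$210.29
  Dec: +$1,417.15 − $355.71 → $851.15
  Jan: +$1,417.15 − $3,082.02 → -$813.72
  Feb: +$1,417.15 → $603.43
  Mar: +$1,417.15 − $355.71 → $1,664.87
  Apr: +$1,417.15 − $3,082.02 → $0.00
Lowest trial balance = -$1,627.44 (Oct)
Initial deposit = cushion − low point = $1,417.15 − (-$1,627.44) = $3,044.59

$3,044.59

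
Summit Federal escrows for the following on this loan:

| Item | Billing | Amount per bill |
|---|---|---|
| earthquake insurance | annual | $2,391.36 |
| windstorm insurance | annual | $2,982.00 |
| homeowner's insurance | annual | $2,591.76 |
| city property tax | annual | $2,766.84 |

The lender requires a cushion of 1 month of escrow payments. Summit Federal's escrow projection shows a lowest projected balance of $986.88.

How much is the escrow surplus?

$92.55

Earthquake insurance — $2,391.36/yr
Windstorm insurance — $2,982.00/yr
Homeowner's insurance — $2,591.76/yr
City property tax — $2,766.84/yr
Total annual escrow = $10,731.96
Per month = $10,731.96 / 12 = $894.33
Required reserve = 1 × $894.33 = $894.33
Surplus = $986.88 − $894.33 = $92.55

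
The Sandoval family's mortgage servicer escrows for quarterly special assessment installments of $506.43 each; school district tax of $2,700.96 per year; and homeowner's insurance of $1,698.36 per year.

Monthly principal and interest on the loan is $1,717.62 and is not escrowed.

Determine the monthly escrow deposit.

Special assessment: $506.43 × 4 = $2,025.72 per year
School district tax: $2,700.96 per year
Homeowner's insurance: $1,698.36 per year
Combined annual = $2,025.72 + $2,700.96 + $1,698.36 = $6,425.04
Monthly escrow = $6,425.04 ÷ 12 = $535.42

$535.42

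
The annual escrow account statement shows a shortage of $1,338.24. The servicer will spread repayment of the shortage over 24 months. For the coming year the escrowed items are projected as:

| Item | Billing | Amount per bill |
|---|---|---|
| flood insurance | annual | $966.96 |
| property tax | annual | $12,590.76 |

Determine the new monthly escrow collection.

$1,185.57

Flood insurance: $966.96
Property tax: $12,590.76
Annual escrow total = $966.96 + $12,590.76 = $13,557.72
Monthly = $13,557.72 / 12 = $1,129.81
Shortage spread = $1,338.24 ÷ 24 = $55.76/mo
Adjusted monthly = $1,129.81 + $55.76 = $1,185.57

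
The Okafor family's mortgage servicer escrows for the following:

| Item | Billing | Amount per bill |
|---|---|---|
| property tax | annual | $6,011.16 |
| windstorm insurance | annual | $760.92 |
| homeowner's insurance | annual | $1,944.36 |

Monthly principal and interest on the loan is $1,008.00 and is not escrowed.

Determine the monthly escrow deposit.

Property tax: $6,011.16 annually
Windstorm insurance: $760.92 annually
Homeowner's insurance: $1,944.36 annually
Yearly total = $6,011.16 + $760.92 + $1,944.36 = $8,716.44
Monthly escrow = $8,716.44 / 12 = $726.37

$726.37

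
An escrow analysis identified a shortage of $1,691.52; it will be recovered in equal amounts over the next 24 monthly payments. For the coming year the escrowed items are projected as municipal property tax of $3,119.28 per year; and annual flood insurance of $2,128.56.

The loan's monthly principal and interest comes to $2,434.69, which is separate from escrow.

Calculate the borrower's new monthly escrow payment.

$507.80

Municipal property tax — $3,119.28 per year
Flood insurance — $2,128.56 per year
Total annual escrow = $3,119.28 + $2,128.56 = $5,247.84
Per month = $5,247.84 ÷ 12 = $437.32
Shortage per month = $1,691.52 ÷ 24 = $70.48
Adjusted monthly = $437.32 + $70.48 = $507.80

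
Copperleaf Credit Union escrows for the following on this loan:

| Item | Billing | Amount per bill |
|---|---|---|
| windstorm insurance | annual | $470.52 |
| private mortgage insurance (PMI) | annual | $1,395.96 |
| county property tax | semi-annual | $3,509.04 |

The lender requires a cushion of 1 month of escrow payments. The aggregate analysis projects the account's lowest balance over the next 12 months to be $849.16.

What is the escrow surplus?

Windstorm insurance: $470.52 per year
Private mortgage insurance (PMI): $1,395.96 per year
County property tax: $3,509.04 × 2 = $7,018.08 per year
Total annual escrow = $470.52 + $1,395.96 + $7,018.08 = $8,884.56
Base monthly escrow = $8,884.56 / 12 = $740.38
Required reserve = 1 × $740.38 = $740.38
Excess over cushion: $849.16 − $740.38 = $108.78

$108.78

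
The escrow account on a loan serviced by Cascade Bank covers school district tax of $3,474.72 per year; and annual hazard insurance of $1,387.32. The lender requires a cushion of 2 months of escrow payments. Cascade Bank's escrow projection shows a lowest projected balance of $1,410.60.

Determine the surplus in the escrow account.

$600.26

School district tax: $3,474.72/yr
Hazard insurance: $1,387.32/yr
Total per year = $3,474.72 + $1,387.32 = $4,862.04
Per month = $4,862.04 / 12 = $405.17
Required cushion = 2 × $405.17 = $810.34
Excess over cushion: $1,410.60 − $810.34 = $600.26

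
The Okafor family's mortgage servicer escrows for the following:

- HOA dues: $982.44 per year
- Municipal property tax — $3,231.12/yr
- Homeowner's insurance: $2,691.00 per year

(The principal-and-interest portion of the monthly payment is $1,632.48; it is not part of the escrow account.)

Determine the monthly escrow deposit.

HOA dues: $982.44 per year
Municipal property tax: $3,231.12 per year
Homeowner's insurance: $2,691.00 per year
Total per year = $982.44 + $3,231.12 + $2,691.00 = $6,904.56
Monthly escrow = $6,904.56 ÷ 12 = $575.38

$575.38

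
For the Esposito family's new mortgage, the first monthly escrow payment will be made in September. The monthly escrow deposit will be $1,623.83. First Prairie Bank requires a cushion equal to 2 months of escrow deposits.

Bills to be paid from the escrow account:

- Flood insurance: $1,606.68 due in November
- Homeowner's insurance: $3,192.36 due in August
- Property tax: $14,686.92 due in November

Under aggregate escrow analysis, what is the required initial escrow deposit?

$14,669.77

Cushion = 2 × $1,623.83 = $3,247.66
Trial balance (start $0, +$1,623.83 each month, − disbursements):
  Sep: +$1,623.83 → $1,623.83
  Oct: +$1,623.83 → $3,247.66
  Nov: +$1,623.83 − $16,293.60 → -$11,422.11
  Dec: +$1,623.83 → -$9,798.28
  Jan: +$1,623.83 → -$8,174.45
  Feb: +$1,623.83 → -$6,550.62
  Mar: +$1,623.83 → -$4,926.79
  Apr: +$1,623.83 → -$3,302.96
  May: +$1,623.83 → -$1,679.13
  Jun: +$1,623.83 → -$55.30
  Jul: +$1,623.83 → $1,568.53
  Aug: +$1,623.83 − $3,192.36 → $0.00
Lowest trial balance = -$11,422.11 (Nov)
Initial deposit = cushion − low point = $3,247.66 − (-$11,422.11) = $14,669.77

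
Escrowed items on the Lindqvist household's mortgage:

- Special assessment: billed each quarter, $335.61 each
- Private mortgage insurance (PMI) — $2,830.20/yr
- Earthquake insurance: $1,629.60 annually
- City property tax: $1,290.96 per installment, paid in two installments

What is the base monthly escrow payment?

Special assessment — $335.61 × 4 = $1,342.44 annually
Private mortgage insurance (PMI) — $2,830.20 annually
Earthquake insurance — $1,629.60 annually
City property tax — $1,290.96 × 2 = $2,581.92 annually
Total per year = $1,342.44 + $2,830.20 + $1,629.60 + $2,581.92 = $8,384.16
Base monthly escrow = $8,384.16 ÷ 12 = $698.68

$698.68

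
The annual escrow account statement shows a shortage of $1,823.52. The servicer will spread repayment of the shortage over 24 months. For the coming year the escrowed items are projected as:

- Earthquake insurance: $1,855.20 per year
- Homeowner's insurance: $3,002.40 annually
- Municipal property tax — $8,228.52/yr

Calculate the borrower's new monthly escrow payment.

Earthquake insurance: $1,855.20 annually
Homeowner's insurance: $3,002.40 annually
Municipal property tax: $8,228.52 annually
Total annual escrow = $1,855.20 + $3,002.40 + $8,228.52 = $13,086.12
Monthly = $13,086.12 / 12 = $1,090.51
Shortage spread = $1,823.52 / 24 = $75.98/mo
Adjusted monthly = $1,090.51 + $75.98 = $1,166.49

$1,166.49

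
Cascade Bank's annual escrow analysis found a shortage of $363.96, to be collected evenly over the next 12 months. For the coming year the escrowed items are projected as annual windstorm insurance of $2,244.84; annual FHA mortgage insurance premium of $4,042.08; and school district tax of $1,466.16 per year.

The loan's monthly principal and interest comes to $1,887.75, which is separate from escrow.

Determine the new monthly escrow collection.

Windstorm insurance — $2,244.84 annually
FHA mortgage insurance premium — $4,042.08 annually
School district tax — $1,466.16 annually
Combined annual = $2,244.84 + $4,042.08 + $1,466.16 = $7,753.08
Base monthly escrow = $7,753.08 / 12 = $646.09
Shortage per month = $363.96 ÷ 12 = $30.33
New monthly escrow = $646.09 + $30.33 = $676.42

$676.42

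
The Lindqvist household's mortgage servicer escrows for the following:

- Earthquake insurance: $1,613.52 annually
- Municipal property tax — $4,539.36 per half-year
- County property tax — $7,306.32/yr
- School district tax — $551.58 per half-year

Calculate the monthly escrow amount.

Earthquake insurance = $1,613.52 annually
Municipal property tax = $4,539.36 × 2 = $9,078.72 annually
County property tax = $7,306.32 annually
School district tax = $551.58 × 2 = $1,103.16 annually
Total annual escrow = $1,613.52 + $9,078.72 + $7,306.32 + $1,103.16 = $19,101.72
Monthly escrow = $19,101.72 / 12 = $1,591.81

$1,591.81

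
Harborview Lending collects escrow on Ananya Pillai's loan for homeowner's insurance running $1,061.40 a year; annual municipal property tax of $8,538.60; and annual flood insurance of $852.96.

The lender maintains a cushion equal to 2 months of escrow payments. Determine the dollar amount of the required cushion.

$1,742.16

Homeowner's insurance — $1,061.40
Municipal property tax — $8,538.60
Flood insurance — $852.96
Total annual escrow = $1,061.40 + $8,538.60 + $852.96 = $10,452.96
Monthly escrow = $10,452.96 ÷ 12 = $871.08
Cushion = 2 × $871.08 = $1,742.16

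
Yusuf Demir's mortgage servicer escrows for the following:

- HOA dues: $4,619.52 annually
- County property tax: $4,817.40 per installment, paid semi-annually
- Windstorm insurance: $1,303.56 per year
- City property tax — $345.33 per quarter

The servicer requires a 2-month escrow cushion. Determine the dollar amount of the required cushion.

HOA dues = $4,619.52
County property tax = $4,817.40 × 2 = $9,634.80
Windstorm insurance = $1,303.56
City property tax = $345.33 × 4 = $1,381.32
Total per year = $16,939.20
Base monthly escrow = $16,939.20 ÷ 12 = $1,411.60
Reserve = 2 × $1,411.60 = $2,823.20

$2,823.20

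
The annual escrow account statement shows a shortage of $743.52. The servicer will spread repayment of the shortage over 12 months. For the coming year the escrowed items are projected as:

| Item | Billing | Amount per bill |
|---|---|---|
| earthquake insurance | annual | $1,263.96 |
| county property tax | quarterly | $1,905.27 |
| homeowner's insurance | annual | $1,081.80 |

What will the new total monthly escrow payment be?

Earthquake insurance: $1,263.96 per year
County property tax: $1,905.27 × 4 = $7,621.08 per year
Homeowner's insurance: $1,081.80 per year
Total per year = $9,966.84
Base monthly escrow = $9,966.84 ÷ 12 = $830.57
Shortage spread = $743.52 ÷ 12 = $61.96/mo
Adjusted monthly = $830.57 + $61.96 = $892.53

$892.53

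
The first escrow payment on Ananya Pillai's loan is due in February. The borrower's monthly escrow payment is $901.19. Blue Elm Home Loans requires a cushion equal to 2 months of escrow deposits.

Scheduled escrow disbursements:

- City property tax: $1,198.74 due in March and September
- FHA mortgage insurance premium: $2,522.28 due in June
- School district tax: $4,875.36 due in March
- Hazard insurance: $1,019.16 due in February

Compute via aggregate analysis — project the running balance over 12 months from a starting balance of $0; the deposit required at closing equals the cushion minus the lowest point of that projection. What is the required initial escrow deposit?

$7,093.26

Cushion = 2 × $901.19 = $1,802.38
Trial balance (start $0, +$901.19 each month, − disbursements):
  Feb: +$901.19 − $1,019.16 → -$117.97
  Mar: +$901.19 − $6,074.10 → -$5,290.88
  Apr: +$901.19 → -$4,389.69
  May: +$901.19 → -$3,488.50
  Jun: +$901.19 − $2,522.28 → -$5,109.59
  Jul: +$901.19 → -$4,208.40
  Aug: +$901.19 → -$3,307.21
  Sep: +$901.19 − $1,198.74 → -$3,604.76
  Oct: +$901.19 → -$2,703.57
  Nov: +$901.19 → -$1,802.38
  Dec: +$901.19 → -$901.19
  Jan: +$901.19 → $0.00
Lowest trial balance = -$5,290.88 (Mar)
Initial deposit = cushion − low point = $1,802.38 − (-$5,290.88) = $7,093.26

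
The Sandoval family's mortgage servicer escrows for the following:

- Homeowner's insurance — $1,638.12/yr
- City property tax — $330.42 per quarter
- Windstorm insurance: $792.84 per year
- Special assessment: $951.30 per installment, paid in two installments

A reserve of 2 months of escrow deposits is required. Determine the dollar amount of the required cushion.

$942.54

Homeowner's insurance: $1,638.12
City property tax: $330.42 × 4 = $1,321.68
Windstorm insurance: $792.84
Special assessment: $951.30 × 2 = $1,902.60
Total annual escrow = $5,655.24
Monthly = $5,655.24 / 12 = $471.27
Cushion = 2 × $471.27 = $942.54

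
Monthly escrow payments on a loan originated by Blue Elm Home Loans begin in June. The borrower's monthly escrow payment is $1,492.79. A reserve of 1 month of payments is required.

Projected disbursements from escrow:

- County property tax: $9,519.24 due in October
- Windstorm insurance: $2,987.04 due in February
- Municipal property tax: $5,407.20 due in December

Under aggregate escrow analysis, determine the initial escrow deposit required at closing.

Cushion = 1 × $1,492.79 = $1,492.79
Trial balance (start $0, +$1,492.79 each month, − disbursements):
  Jun: +$1,492.79 → $1,492.79
  Jul: +$1,492.79 → $2,985.58
  Aug: +$1,492.79 → $4,478.37
  Sep: +$1,492.79 → $5,971.16
  Oct: +$1,492.79 − $9,519.24 → -$2,055.29
  Nov: +$1,492.79 → -$562.50
  Dec: +$1,492.79 − $5,407.20 → -$4,476.91
  Jan: +$1,492.79 → -$2,984.12
  Feb: +$1,492.79 − $2,987.04 → -$4,478.37
  Mar: +$1,492.79 → -$2,985.58
  Apr: +$1,492.79 → -$1,492.79
  May: +$1,492.79 → $0.00
Lowest trial balance = -$4,478.37 (Feb)
Initial deposit = cushion − low point = $1,492.79 − (-$4,478.37) = $5,971.16

$5,971.16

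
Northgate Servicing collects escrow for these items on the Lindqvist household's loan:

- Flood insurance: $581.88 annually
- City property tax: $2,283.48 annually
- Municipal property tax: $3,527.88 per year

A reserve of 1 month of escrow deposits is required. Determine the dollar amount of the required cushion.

$532.77

Flood insurance: $581.88/yr
City property tax: $2,283.48/yr
Municipal property tax: $3,527.88/yr
Total per year = $6,393.24
Base monthly escrow = $6,393.24 ÷ 12 = $532.77
Required cushion = 1 × $532.77 = $532.77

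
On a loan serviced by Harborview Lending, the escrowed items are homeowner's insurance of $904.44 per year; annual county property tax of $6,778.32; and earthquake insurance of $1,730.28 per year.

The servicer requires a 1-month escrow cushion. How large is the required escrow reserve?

Homeowner's insurance: $904.44 per year
County property tax: $6,778.32 per year
Earthquake insurance: $1,730.28 per year
Total per year = $904.44 + $6,778.32 + $1,730.28 = $9,413.04
Monthly = $9,413.04 / 12 = $784.42
Reserve = 1 × $784.42 = $784.42

$784.42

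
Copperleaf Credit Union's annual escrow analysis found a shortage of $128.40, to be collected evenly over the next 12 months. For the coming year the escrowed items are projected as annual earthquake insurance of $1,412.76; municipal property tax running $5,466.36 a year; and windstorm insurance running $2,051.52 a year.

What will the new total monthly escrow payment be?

$754.92

Earthquake insurance — $1,412.76/yr
Municipal property tax — $5,466.36/yr
Windstorm insurance — $2,051.52/yr
Total per year = $8,930.64
Monthly escrow = $8,930.64 ÷ 12 = $744.22
Shortage per month = $128.40 ÷ 12 = $10.70
New monthly escrow = $744.22 + $10.70 = $754.92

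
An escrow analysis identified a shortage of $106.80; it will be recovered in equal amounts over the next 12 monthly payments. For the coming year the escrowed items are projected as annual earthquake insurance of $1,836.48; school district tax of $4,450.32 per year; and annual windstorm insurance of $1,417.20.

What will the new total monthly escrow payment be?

Earthquake insurance — $1,836.48 per year
School district tax — $4,450.32 per year
Windstorm insurance — $1,417.20 per year
Total annual escrow = $7,704.00
Monthly escrow = $7,704.00 ÷ 12 = $642.00
Shortage spread = $106.80 ÷ 12 = $8.90/mo
Adjusted monthly = $642.00 + $8.90 = $650.90

$650.90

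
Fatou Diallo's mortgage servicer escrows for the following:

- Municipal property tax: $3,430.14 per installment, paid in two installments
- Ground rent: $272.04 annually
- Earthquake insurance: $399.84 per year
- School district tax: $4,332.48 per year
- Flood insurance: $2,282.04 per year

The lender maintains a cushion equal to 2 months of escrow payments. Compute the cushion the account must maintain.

$2,357.78

Municipal property tax = $3,430.14 × 2 = $6,860.28
Ground rent = $272.04
Earthquake insurance = $399.84
School district tax = $4,332.48
Flood insurance = $2,282.04
Total per year = $14,146.68
Monthly = $14,146.68 / 12 = $1,178.89
Required cushion = 2 × $1,178.89 = $2,357.78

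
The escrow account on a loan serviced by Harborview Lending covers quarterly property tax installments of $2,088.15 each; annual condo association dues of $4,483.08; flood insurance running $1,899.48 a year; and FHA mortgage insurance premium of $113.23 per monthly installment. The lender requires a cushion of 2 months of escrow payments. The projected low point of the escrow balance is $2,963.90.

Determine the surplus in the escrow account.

Property tax — $2,088.15 × 4 = $8,352.60 annually
Condo association dues — $4,483.08 annually
Flood insurance — $1,899.48 annually
FHA mortgage insurance premium — $113.23 × 12 = $1,358.76 annually
Total per year = $8,352.60 + $4,483.08 + $1,899.48 + $1,358.76 = $16,093.92
Base monthly escrow = $16,093.92 ÷ 12 = $1,341.16
Required reserve = 2 × $1,341.16 = $2,682.32
Excess over cushion: $2,963.90 − $2,682.32 = $281.58

$281.58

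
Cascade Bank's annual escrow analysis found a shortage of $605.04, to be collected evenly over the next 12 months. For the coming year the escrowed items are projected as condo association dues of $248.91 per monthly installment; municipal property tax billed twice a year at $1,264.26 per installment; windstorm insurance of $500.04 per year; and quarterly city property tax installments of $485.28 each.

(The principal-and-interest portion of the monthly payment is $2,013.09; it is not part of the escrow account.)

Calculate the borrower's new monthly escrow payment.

Condo association dues: $248.91 × 12 = $2,986.92 annually
Municipal property tax: $1,264.26 × 2 = $2,528.52 annually
Windstorm insurance: $500.04 annually
City property tax: $485.28 × 4 = $1,941.12 annually
Yearly total = $7,956.60
Monthly escrow = $7,956.60 ÷ 12 = $663.05
Shortage per month = $605.04 ÷ 12 = $50.42
New monthly escrow = $663.05 + $50.42 = $713.47

$713.47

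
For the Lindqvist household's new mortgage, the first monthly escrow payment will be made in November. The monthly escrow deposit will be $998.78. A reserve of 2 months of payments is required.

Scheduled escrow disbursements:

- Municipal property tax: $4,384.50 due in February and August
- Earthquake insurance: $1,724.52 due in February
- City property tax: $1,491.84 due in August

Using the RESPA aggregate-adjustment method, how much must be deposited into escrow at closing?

Cushion = 2 × $998.78 = $1,997.56
Trial balance (start $0, +$998.78 each month, − disbursements):
  Nov: +$998.78 → $998.78
  Dec: +$998.78 → $1,997.56
  Jan: +$998.78 → $2,996.34
  Feb: +$998.78 − $6,109.02 → -$2,113.90
  Mar: +$998.78 → -$1,115.12
  Apr: +$998.78 → -$116.34
  May: +$998.78 → $882.44
  Jun: +$998.78 → $1,881.22
  Jul: +$998.78 → $2,880.00
  Aug: +$998.78 − $5,876.34 → -$1,997.56
  Sep: +$998.78 → -$998.78
  Oct: +$998.78 → $0.00
Lowest trial balance = -$2,113.90 (Feb)
Initial deposit = cushion − low point = $1,997.56 − (-$2,113.90) = $4,111.46

$4,111.46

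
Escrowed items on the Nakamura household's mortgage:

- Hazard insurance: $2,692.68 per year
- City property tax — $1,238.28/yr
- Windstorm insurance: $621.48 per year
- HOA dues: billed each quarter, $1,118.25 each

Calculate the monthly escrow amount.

$752.12

Hazard insurance = $2,692.68 annually
City property tax = $1,238.28 annually
Windstorm insurance = $621.48 annually
HOA dues = $1,118.25 × 4 = $4,473.00 annually
Combined annual = $2,692.68 + $1,238.28 + $621.48 + $4,473.00 = $9,025.44
Base monthly escrow = $9,025.44 ÷ 12 = $752.12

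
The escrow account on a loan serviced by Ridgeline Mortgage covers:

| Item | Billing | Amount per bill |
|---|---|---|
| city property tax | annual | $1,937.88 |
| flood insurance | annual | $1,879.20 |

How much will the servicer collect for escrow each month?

City property tax — $1,937.88 annually
Flood insurance — $1,879.20 annually
Total annual escrow = $3,817.08
Monthly escrow = $3,817.08 / 12 = $318.09

$318.09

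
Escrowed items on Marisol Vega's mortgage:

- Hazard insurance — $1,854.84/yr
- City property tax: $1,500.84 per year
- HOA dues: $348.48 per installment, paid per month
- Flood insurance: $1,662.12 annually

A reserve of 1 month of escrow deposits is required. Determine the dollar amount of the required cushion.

$766.63

Hazard insurance — $1,854.84 per year
City property tax — $1,500.84 per year
HOA dues — $348.48 × 12 = $4,181.76 per year
Flood insurance — $1,662.12 per year
Annual escrow total = $1,854.84 + $1,500.84 + $4,181.76 + $1,662.12 = $9,199.56
Monthly = $9,199.56 ÷ 12 = $766.63
Cushion = 1 × $766.63 = $766.63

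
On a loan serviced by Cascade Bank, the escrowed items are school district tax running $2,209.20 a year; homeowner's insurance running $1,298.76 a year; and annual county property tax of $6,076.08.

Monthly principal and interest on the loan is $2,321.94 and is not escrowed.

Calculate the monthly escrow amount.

School district tax = $2,209.20 per year
Homeowner's insurance = $1,298.76 per year
County property tax = $6,076.08 per year
Yearly total = $9,584.04
Per month = $9,584.04 / 12 = $798.67

$798.67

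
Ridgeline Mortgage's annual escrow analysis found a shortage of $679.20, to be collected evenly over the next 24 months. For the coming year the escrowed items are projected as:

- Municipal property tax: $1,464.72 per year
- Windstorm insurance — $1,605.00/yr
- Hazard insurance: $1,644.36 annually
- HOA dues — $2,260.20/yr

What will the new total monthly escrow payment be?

$609.49

Municipal property tax = $1,464.72 per year
Windstorm insurance = $1,605.00 per year
Hazard insurance = $1,644.36 per year
HOA dues = $2,260.20 per year
Combined annual = $1,464.72 + $1,605.00 + $1,644.36 + $2,260.20 = $6,974.28
Per month = $6,974.28 / 12 = $581.19
Monthly shortage recovery: $679.20 / 24 = $28.30
Adjusted monthly = $581.19 + $28.30 = $609.49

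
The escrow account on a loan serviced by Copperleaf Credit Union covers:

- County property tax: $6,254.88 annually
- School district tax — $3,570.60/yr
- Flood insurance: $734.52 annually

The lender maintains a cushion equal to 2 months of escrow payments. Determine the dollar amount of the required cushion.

County property tax — $6,254.88
School district tax — $3,570.60
Flood insurance — $734.52
Annual escrow total = $6,254.88 + $3,570.60 + $734.52 = $10,560.00
Monthly escrow = $10,560.00 / 12 = $880.00
Cushion = 2 × $880.00 = $1,760.00

$1,760.00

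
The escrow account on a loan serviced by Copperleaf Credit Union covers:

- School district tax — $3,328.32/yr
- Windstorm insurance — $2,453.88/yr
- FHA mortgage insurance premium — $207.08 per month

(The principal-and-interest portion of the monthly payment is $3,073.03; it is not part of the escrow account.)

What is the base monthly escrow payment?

$688.93

School district tax = $3,328.32 per year
Windstorm insurance = $2,453.88 per year
FHA mortgage insurance premium = $207.08 × 12 = $2,484.96 per year
Total annual escrow = $8,267.16
Per month = $8,267.16 ÷ 12 = $688.93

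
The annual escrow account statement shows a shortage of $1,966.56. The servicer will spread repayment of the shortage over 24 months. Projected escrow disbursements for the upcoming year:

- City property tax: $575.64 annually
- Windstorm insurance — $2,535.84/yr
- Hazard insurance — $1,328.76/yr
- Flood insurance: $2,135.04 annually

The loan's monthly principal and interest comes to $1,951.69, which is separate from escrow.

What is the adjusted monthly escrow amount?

City property tax = $575.64 per year
Windstorm insurance = $2,535.84 per year
Hazard insurance = $1,328.76 per year
Flood insurance = $2,135.04 per year
Yearly total = $575.64 + $2,535.84 + $1,328.76 + $2,135.04 = $6,575.28
Base monthly escrow = $6,575.28 / 12 = $547.94
Shortage per month = $1,966.56 / 24 = $81.94
Adjusted monthly = $547.94 + $81.94 = $629.88

$629.88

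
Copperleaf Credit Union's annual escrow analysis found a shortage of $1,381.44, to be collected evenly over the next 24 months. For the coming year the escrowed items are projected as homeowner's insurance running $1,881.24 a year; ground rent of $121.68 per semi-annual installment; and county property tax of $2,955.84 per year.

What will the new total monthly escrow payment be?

$480.93

Homeowner's insurance = $1,881.24 per year
Ground rent = $121.68 × 2 = $243.36 per year
County property tax = $2,955.84 per year
Total per year = $5,080.44
Monthly = $5,080.44 ÷ 12 = $423.37
Shortage spread = $1,381.44 / 24 = $57.56/mo
New monthly escrow = $423.37 + $57.56 = $480.93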